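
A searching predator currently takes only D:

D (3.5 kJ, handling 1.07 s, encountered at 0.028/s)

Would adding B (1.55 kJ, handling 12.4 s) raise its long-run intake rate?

Yes

On D alone, R = ΣλE/(1+Σλh) = 0.098/1.03 = 0.09515 kJ/s.
B: E/h = 1.55/12.4 = 0.125 kJ/s.
Since 0.125 > R, including B increases the long-run rate.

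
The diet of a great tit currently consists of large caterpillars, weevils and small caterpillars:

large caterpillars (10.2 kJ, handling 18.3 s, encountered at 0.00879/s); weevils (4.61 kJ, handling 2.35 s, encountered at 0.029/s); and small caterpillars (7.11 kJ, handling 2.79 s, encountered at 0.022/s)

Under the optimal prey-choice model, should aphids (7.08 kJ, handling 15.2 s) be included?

On large caterpillars, weevils and small caterpillars alone, R = ΣλE/(1+Σλh) = 0.3798/1.29 = 0.2943 kJ/s.
aphids: E/h = 7.08/15.2 = 0.4658 kJ/s.
0.4658 > 0.2943, so adding aphids raises the average — include it.

Yes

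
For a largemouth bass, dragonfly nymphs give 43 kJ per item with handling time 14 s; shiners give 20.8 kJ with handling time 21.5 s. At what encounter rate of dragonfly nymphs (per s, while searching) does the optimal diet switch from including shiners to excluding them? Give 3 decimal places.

0.033 per s

At the threshold, the rate on dragonfly nymphs alone equals the profitability of shiners: λ·43/(1 + λ·14) = 20.8/21.5 = 0.9674.
Rearranging, λ(43 − 0.9674×14) = 0.9674, so λ = 0.9674/29.46 = 0.03284 per s.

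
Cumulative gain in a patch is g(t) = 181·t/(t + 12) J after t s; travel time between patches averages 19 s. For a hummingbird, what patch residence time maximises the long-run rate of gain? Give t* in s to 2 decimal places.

15.10 s

By the marginal value theorem, leave when the instantaneous gain rate g'(t) equals the habitat-wide average g(t)/(T + t).
g'(t) = 181·12/(t + 12)². Setting 181·12/(t+12)² = 181t/[(t+12)(19+t)] gives 12(19+t) = t(t+12), so t² = 12×19 = 228.
t* = √228 = 15.1 s.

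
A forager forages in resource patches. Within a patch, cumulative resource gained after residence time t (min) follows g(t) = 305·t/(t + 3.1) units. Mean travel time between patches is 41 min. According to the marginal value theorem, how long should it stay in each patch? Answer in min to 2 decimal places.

Optimal t* satisfies g'(t*) = g(t*)/(T + t*).
g'(t) = 305·3.1/(t + 3.1)². Setting 305·3.1/(t+3.1)² = 305t/[(t+3.1)(41+t)] gives 3.1(41+t) = t(t+3.1), so t² = 3.1×41 = 127.1.
t* = √127.1 = 11.27 min.

11.27 min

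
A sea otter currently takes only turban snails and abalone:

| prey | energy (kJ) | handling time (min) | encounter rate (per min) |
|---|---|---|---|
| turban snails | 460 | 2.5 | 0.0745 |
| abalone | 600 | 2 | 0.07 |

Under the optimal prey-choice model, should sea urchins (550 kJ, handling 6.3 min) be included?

Yes

On turban snails and abalone alone, R = ΣλE/(1+Σλh) = 76.27/1.326 = 57.51 kJ/min.
sea urchins: E/h = 550/6.3 = 87.3 kJ/min.
Since 87.3 > R, including sea urchins increases the long-run rate.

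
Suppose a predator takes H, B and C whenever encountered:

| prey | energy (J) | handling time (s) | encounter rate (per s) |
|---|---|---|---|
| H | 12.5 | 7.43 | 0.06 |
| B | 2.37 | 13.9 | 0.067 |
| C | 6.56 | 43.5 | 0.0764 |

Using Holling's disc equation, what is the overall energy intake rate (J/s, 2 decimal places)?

Energy encountered per unit search time: 0.06×12.5 + 0.067×2.37 + 0.0764×6.56 = 1.41 J/s.
Handling time per unit search time: 0.06×7.43 + 0.067×13.9 + 0.0764×43.5 = 4.7.
Rate = 1.41/(1 + 4.7) = 0.2473 J/s.

0.25 J/s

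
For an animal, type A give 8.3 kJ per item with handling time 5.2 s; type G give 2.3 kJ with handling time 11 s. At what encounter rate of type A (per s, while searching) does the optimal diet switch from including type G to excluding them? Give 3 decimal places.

0.029 per s

The zero-one rule: include type G iff E₂/h₂ > λE₁/(1+λh₁). Equality gives the switch point.
λE₁h₂ = E₂ + λE₂h₁ ⇒ λ = E₂/(E₁h₂ − E₂h₁) = 2.3/(91.3 − 11.96) = 0.02899 per s.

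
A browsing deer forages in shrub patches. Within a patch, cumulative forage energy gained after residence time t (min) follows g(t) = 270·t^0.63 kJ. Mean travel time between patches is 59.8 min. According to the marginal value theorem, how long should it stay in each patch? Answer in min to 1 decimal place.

101.8 min

Maximise g(t)/(T+t): set derivative to zero → g'(t)(T+t) = g(t).
g'(t) = 0.63·270·t^-0.37. Setting 0.63·270·t^-0.37 = 270·t^0.63/(59.8+t) gives 0.63(59.8+t) = t, so 0.37·t = 0.63×59.8.
t* = 0.63×59.8/0.37 = 101.8 min.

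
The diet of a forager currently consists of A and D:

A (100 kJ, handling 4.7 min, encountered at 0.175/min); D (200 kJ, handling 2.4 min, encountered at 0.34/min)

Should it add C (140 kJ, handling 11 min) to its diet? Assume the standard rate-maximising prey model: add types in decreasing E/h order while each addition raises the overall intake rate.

Current rate: (0.175×100 + 0.34×200)/(1 + 0.175×4.7 + 0.34×2.4) = 32.4 kJ/min.
C: E/h = 140/11 = 12.73 kJ/min.
12.73 < 32.4, so adding C would lower the average — exclude it.

No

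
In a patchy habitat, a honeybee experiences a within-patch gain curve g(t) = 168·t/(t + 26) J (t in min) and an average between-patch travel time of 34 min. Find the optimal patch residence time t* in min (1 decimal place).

29.7 min

Optimal t* satisfies g'(t*) = g(t*)/(T + t*).
g'(t) = 168·26/(t + 26)². Setting 168·26/(t+26)² = 168t/[(t+26)(34+t)] gives 26(34+t) = t(t+26), so t² = 26×34 = 884.
t* = √884 = 29.73 min.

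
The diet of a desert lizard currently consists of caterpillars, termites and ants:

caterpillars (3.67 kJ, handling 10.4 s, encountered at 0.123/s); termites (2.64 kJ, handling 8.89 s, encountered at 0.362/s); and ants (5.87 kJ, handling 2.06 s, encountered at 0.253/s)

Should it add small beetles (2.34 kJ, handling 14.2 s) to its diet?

No

On caterpillars, termites and ants alone, R = ΣλE/(1+Σλh) = 2.892/6.019 = 0.4805 kJ/s.
Profitability of small beetles: 2.34/14.2 = 0.1648 kJ/s.
0.1648 < 0.4805, so adding small beetles would lower the average — exclude it.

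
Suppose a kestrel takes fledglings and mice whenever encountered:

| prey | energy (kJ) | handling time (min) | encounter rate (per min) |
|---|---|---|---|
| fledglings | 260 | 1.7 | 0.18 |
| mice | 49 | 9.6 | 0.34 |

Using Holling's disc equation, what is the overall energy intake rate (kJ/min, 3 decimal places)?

13.886 kJ/min

R = Σλ_iE_i / (1 + Σλ_ih_i)
Numerator: 0.18×260 + 0.34×49 = 63.46
Denominator: 1 + 0.18×1.7 + 0.34×9.6 = 4.57
R = 63.46/4.57 = 13.89 kJ/min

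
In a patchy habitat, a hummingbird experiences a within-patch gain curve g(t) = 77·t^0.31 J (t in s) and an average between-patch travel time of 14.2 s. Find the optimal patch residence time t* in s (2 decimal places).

6.38 s

Maximise g(t)/(T+t): set derivative to zero → g'(t)(T+t) = g(t).
g'(t) = 0.31·77·t^-0.69. Setting 0.31·77·t^-0.69 = 77·t^0.31/(14.2+t) gives 0.31(14.2+t) = t, so 0.69·t = 0.31×14.2.
t* = 0.31×14.2/0.69 = 6.38 s.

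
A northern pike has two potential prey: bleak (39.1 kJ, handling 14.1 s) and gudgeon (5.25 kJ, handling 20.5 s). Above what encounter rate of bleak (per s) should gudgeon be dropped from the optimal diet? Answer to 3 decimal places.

0.007 per s

At the threshold, the rate on bleak alone equals the profitability of gudgeon: λ·39.1/(1 + λ·14.1) = 5.25/20.5 = 0.2561.
Rearranging, λ(39.1 − 0.2561×14.1) = 0.2561, so λ = 0.2561/35.49 = 0.007216 per s.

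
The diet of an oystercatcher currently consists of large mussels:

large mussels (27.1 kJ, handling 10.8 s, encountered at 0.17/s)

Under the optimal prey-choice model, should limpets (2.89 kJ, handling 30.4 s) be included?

Current rate: (0.17×27.1)/(1 + 0.17×10.8) = 1.624 kJ/s.
limpets: E/h = 2.89/30.4 = 0.09507 kJ/s.
0.09507 < 1.624, so adding limpets would lower the average — exclude it.

No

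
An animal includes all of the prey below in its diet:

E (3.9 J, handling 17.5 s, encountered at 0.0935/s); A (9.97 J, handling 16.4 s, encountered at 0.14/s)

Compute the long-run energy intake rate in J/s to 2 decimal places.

R = Σλ_iE_i / (1 + Σλ_ih_i)
Numerator: 0.0935×3.9 + 0.14×9.97 = 1.76
Denominator: 1 + 0.0935×17.5 + 0.14×16.4 = 4.932
R = 1.76/4.932 = 0.3569 J/s

0.36 J/s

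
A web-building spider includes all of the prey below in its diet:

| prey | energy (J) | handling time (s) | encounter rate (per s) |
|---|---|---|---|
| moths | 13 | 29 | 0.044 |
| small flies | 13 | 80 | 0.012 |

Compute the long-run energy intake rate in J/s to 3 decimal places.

R = Σλ_iE_i / (1 + Σλ_ih_i)
Numerator: 0.044×13 + 0.012×13 = 0.728
Denominator: 1 + 0.044×29 + 0.012×80 = 3.236
R = 0.728/3.236 = 0.225 J/s

0.225 J/s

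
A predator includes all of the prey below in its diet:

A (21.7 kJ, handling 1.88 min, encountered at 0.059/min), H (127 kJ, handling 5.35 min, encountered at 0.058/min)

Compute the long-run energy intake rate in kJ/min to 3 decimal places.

6.084 kJ/min

Energy encountered per unit search time: 0.059×21.7 + 0.058×127 = 8.646 kJ/min.
Handling time per unit search time: 0.059×1.88 + 0.058×5.35 = 0.4212.
Rate = 8.646/(1 + 0.4212) = 6.084 kJ/min.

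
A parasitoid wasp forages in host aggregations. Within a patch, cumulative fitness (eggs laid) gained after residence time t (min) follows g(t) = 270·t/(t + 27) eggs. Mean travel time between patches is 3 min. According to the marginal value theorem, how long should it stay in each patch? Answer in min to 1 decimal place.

9.0 min

Maximise g(t)/(T+t): set derivative to zero → g'(t)(T+t) = g(t).
g'(t) = 270·27/(t + 27)². Setting 270·27/(t+27)² = 270t/[(t+27)(3+t)] gives 27(3+t) = t(t+27), so t² = 27×3 = 81.
t* = √81 = 9 min.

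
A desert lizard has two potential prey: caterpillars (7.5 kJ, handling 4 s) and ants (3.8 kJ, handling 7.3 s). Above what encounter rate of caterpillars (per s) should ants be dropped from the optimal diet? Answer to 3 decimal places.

0.096 per s

Drop ants once their profitability E₂/h₂ falls below the rate achievable on caterpillars alone: E₂/h₂ = λE₁/(1 + λh₁).
Solve for λ: λE₁h₂ = E₂(1 + λh₁) → λ(E₁h₂ − E₂h₁) = E₂ → λ = E₂/(E₁h₂ − E₂h₁).
λ = 3.8/(7.5×7.3 − 3.8×4) = 3.8/39.55 = 0.09608 per s.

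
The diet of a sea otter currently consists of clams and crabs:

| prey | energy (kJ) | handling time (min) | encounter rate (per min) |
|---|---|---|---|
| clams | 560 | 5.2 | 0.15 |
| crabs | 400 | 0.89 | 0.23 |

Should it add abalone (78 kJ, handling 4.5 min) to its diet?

No

On clams and crabs alone, R = ΣλE/(1+Σλh) = 176/1.985 = 88.68 kJ/min.
Profitability of abalone: 78/4.5 = 17.33 kJ/min.
Since 17.33 < R, time spent handling abalone is better spent searching.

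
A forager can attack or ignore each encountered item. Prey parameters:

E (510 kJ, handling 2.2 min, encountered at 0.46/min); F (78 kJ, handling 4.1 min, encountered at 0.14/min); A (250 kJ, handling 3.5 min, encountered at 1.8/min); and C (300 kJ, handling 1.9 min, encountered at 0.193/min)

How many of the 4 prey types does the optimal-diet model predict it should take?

E/h in descending order: E 232, C 158, A 71.4, F 19 kJ/min. The optimal diet is the largest prefix of this list for which every included type satisfies E_i/h_i > R on the types above it.
Rate on top 1: 116.6. C: 158 > 116.6 → include.
Rate on top 2: 123. A: 71.4 < 123 → exclude; stop.
Optimal diet: E, C — 2 of 4 types.

2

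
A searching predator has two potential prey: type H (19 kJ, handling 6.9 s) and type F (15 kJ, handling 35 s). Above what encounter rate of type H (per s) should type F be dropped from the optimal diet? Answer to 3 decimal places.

Drop type F once their profitability E₂/h₂ falls below the rate achievable on type H alone: E₂/h₂ = λE₁/(1 + λh₁).
Solve for λ: λE₁h₂ = E₂(1 + λh₁) → λ(E₁h₂ − E₂h₁) = E₂ → λ = E₂/(E₁h₂ − E₂h₁).
λ = 15/(19×35 − 15×6.9) = 15/561.5 = 0.02671 per s.

0.027 per s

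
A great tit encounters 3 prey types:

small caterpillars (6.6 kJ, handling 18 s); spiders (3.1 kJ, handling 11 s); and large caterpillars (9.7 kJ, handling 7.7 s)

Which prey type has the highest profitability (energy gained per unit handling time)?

Profitability E/h (kJ/s): small caterpillars = 6.6/18 = 0.367, spiders = 3.1/11 = 0.282, large caterpillars = 9.7/7.7 = 1.26.
Ranked: large caterpillars > small caterpillars > spiders.

large caterpillars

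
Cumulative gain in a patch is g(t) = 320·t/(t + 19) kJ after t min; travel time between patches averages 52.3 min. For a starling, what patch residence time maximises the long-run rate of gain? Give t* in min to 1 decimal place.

Optimal t* satisfies g'(t*) = g(t*)/(T + t*).
g'(t) = 320·19/(t + 19)². Setting 320·19/(t+19)² = 320t/[(t+19)(52.3+t)] gives 19(52.3+t) = t(t+19), so t² = 19×52.3 = 993.7.
t* = √993.7 = 31.52 min.

31.5 min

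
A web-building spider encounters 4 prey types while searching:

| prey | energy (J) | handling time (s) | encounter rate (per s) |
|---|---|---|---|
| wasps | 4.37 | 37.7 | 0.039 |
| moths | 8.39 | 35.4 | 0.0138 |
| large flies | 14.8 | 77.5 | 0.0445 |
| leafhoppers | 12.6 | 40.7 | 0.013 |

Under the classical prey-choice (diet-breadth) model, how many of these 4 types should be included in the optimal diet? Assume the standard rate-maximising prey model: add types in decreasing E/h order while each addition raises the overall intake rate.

Profitabilities (E/h, J/s): leafhoppers 0.31, moths 0.237, large flies 0.191, wasps 0.116. Add prey in this order while the next type's profitability exceeds the intake rate on those already taken.
Rate on top 1: 0.1071. moths: 0.237 > 0.1071 → include.
Rate on top 2: 0.1386. large flies: 0.191 > 0.1386 → include.
Rate on top 3: 0.1716. wasps: 0.116 < 0.1716 → exclude; stop.
Optimal diet: leafhoppers, moths, large flies — 3 of 4 types.

3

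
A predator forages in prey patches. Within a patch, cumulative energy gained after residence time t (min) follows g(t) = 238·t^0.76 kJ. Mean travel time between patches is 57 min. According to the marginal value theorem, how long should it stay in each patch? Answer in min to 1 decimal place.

180.5 min

Optimal t* satisfies g'(t*) = g(t*)/(T + t*).
g'(t) = 0.76·238·t^-0.24. Setting 0.76·238·t^-0.24 = 238·t^0.76/(57+t) gives 0.76(57+t) = t, so 0.24·t = 0.76×57.
t* = 0.76×57/0.24 = 180.5 min.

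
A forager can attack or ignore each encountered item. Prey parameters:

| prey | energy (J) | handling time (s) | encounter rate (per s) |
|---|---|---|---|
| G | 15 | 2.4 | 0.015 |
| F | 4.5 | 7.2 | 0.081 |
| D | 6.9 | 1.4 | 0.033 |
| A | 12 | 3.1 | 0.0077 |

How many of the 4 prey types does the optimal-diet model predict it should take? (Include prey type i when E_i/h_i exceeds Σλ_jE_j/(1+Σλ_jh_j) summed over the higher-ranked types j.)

4

E/h in descending order: G 6.25, D 4.93, A 3.87, F 0.625 J/s. The optimal diet is the largest prefix of this list for which every included type satisfies E_i/h_i > R on the types above it.
Rate on top 1: 0.2172. D: 4.93 > 0.2172 → include.
Rate on top 2: 0.4183. A: 3.87 > 0.4183 → include.
Rate on top 3: 0.4928. F: 0.625 > 0.4928 → include.
Optimal diet: G, D, A, F — 4 of 4 types.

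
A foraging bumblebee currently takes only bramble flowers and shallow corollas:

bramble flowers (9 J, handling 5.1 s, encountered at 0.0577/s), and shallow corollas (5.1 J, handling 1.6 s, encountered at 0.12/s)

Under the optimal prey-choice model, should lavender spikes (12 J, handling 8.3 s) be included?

On bramble flowers and shallow corollas alone, R = ΣλE/(1+Σλh) = 1.131/1.486 = 0.7612 J/s.
Profitability of lavender spikes: 12/8.3 = 1.446 J/s.
1.446 > 0.7612, so adding lavender spikes raises the average — include it.

Yes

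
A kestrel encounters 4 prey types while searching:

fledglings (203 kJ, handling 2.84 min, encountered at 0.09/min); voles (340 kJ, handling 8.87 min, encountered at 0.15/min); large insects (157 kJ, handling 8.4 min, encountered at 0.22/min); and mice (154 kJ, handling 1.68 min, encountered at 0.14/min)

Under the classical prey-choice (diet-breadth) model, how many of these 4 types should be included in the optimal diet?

3

E/h in descending order: mice 91.7, fledglings 71.5, voles 38.3, large insects 18.7 kJ/min. The optimal diet is the largest prefix of this list for which every included type satisfies E_i/h_i > R on the types above it.
Rate on top 1: 17.45. fledglings: 71.5 > 17.45 → include.
Rate on top 2: 26.72. voles: 38.3 > 26.72 → include.
Rate on top 3: 32.19. large insects: 18.7 < 32.19 → exclude; stop.
Optimal diet: mice, fledglings, voles — 3 of 4 types.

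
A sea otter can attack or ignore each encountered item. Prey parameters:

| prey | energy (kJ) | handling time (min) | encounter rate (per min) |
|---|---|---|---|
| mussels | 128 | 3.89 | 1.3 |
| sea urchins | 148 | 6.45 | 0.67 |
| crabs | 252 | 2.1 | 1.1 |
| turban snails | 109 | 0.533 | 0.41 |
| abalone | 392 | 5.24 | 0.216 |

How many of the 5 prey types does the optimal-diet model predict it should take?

2

Profitabilities (E/h, kJ/min): turban snails 205, crabs 120, abalone 74.8, mussels 32.9, sea urchins 22.9. Add prey in this order while the next type's profitability exceeds the intake rate on those already taken.
Rate on top 1: 36.68. crabs: 120 > 36.68 → include.
Rate on top 2: 91.22. abalone: 74.8 < 91.22 → exclude; stop.
Optimal diet: turban snails, crabs — 2 of 5 types.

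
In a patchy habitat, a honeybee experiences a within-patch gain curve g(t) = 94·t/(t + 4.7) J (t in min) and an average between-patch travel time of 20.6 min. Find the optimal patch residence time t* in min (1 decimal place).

By the marginal value theorem, leave when the instantaneous gain rate g'(t) equals the habitat-wide average g(t)/(T + t).
g'(t) = 94·4.7/(t + 4.7)². Setting 94·4.7/(t+4.7)² = 94t/[(t+4.7)(20.6+t)] gives 4.7(20.6+t) = t(t+4.7), so t² = 4.7×20.6 = 96.82.
t* = √96.82 = 9.84 min.

9.8 min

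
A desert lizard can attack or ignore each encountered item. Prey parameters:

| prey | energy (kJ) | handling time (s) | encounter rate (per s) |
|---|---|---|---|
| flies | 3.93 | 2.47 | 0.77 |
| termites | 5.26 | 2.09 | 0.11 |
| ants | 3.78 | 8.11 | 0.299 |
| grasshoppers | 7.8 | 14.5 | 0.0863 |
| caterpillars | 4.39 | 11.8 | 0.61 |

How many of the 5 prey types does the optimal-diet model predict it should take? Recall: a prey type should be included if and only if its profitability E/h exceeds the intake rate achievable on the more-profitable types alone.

2

Rank by E/h (kJ/s): termites 2.52, flies 1.59, grasshoppers 0.538, ants 0.466, caterpillars 0.372. Include each in turn until the next type's E/h falls below the running intake rate.
Rate on top 1: 0.4704. flies: 1.59 > 0.4704 → include.
Rate on top 2: 1.151. grasshoppers: 0.538 < 1.151 → exclude; stop.
Optimal diet: termites, flies — 2 of 5 types.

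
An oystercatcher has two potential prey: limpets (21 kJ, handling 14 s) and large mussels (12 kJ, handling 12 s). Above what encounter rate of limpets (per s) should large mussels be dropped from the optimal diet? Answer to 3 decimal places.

0.143 per s

Drop large mussels once their profitability E₂/h₂ falls below the rate achievable on limpets alone: E₂/h₂ = λE₁/(1 + λh₁).
Solve for λ: λE₁h₂ = E₂(1 + λh₁) → λ(E₁h₂ − E₂h₁) = E₂ → λ = E₂/(E₁h₂ − E₂h₁).
λ = 12/(21×12 − 12×14) = 12/84 = 0.1429 per s.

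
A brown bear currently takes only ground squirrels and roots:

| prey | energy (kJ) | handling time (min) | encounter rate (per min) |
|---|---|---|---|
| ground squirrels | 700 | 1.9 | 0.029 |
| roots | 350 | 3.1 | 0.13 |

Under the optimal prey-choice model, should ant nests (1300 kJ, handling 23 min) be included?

Yes

Intake rate on the current diet: R = (0.029×700 + 0.13×350) / (1 + 0.029×1.9 + 0.13×3.1) = 65.8/1.458 = 45.13 kJ/min.
Profitability of ant nests: 1300/23 = 56.52 kJ/min.
56.52 > 45.13, so adding ant nests raises the average — include it.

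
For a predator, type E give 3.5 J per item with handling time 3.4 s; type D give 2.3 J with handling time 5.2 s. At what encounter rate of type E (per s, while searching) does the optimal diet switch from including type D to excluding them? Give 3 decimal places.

The zero-one rule: include type D iff E₂/h₂ > λE₁/(1+λh₁). Equality gives the switch point.
λE₁h₂ = E₂ + λE₂h₁ ⇒ λ = E₂/(E₁h₂ − E₂h₁) = 2.3/(18.2 − 7.82) = 0.2216 per s.

0.222 per s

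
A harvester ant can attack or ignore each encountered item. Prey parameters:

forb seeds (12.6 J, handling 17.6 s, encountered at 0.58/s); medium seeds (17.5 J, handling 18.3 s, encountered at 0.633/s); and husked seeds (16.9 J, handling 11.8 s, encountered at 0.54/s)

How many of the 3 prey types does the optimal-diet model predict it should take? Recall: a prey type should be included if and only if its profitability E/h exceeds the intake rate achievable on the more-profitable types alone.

1

E/h in descending order: husked seeds 1.43, medium seeds 0.956, forb seeds 0.716 J/s. The optimal diet is the largest prefix of this list for which every included type satisfies E_i/h_i > R on the types above it.
Rate on top 1: 1.238. medium seeds: 0.956 < 1.238 → exclude; stop.
Optimal diet: husked seeds — 1 of 3 types.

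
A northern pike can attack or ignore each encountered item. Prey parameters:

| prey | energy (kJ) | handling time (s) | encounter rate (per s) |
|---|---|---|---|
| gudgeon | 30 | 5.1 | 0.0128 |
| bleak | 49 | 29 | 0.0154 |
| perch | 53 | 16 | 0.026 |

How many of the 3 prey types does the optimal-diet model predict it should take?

3

E/h in descending order: gudgeon 5.88, perch 3.31, bleak 1.69 kJ/s. The optimal diet is the largest prefix of this list for which every included type satisfies E_i/h_i > R on the types above it.
Rate on top 1: 0.3605. perch: 3.31 > 0.3605 → include.
Rate on top 2: 1.19. bleak: 1.69 > 1.19 → include.
Optimal diet: gudgeon, perch, bleak — 3 of 3 types.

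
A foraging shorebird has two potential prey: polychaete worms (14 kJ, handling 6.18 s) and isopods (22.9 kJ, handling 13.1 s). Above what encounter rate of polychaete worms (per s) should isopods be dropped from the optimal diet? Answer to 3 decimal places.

The zero-one rule: include isopods iff E₂/h₂ > λE₁/(1+λh₁). Equality gives the switch point.
λE₁h₂ = E₂ + λE₂h₁ ⇒ λ = E₂/(E₁h₂ − E₂h₁) = 22.9/(183.4 − 141.5) = 0.5468 per s.

0.547 per s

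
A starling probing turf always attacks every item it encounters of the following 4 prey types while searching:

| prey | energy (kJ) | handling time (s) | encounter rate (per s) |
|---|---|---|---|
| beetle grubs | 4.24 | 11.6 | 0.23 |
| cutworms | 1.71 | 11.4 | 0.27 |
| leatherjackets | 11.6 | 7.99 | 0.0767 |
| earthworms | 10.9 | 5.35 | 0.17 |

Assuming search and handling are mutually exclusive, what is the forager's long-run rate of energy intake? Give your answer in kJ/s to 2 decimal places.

0.51 kJ/s

R = (0.23×4.24 + 0.27×1.71 + 0.0767×11.6 + 0.17×10.9) / (1 + 0.23×11.6 + 0.27×11.4 + 0.0767×7.99 + 0.17×5.35) = 4.18/8.268 = 0.5055 kJ/s.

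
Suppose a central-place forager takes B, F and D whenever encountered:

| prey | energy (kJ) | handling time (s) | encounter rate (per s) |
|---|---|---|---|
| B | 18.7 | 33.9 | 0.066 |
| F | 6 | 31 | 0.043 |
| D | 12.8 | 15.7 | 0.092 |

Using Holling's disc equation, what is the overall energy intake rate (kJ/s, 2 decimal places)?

R = (0.066×18.7 + 0.043×6 + 0.092×12.8) / (1 + 0.066×33.9 + 0.043×31 + 0.092×15.7) = 2.67/6.015 = 0.4439 kJ/s.

0.44 kJ/s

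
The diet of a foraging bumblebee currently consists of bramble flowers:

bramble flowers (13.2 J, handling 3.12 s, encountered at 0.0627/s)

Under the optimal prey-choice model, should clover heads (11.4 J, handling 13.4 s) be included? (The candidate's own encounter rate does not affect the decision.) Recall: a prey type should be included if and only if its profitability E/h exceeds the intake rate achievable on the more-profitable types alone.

Intake rate on the current diet: R = (0.0627×13.2) / (1 + 0.0627×3.12) = 0.8276/1.196 = 0.6922 J/s.
Profitability of clover heads: 11.4/13.4 = 0.8507 J/s.
Since 0.8507 > R, including clover heads increases the long-run rate.

Yes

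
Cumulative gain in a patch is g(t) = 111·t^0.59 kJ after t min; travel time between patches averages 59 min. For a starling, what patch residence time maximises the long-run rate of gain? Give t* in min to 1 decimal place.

84.9 min

Maximise g(t)/(T+t): set derivative to zero → g'(t)(T+t) = g(t).
g'(t) = 0.59·111·t^-0.41. Setting 0.59·111·t^-0.41 = 111·t^0.59/(59+t) gives 0.59(59+t) = t, so 0.41·t = 0.59×59.
t* = 0.59×59/0.41 = 84.9 min.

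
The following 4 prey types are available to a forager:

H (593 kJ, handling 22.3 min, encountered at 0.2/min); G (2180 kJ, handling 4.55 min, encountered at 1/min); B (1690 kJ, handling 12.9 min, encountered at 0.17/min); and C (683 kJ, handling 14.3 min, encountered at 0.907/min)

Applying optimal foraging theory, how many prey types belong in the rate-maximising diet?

E/h in descending order: G 479, B 131, C 47.8, H 26.6 kJ/min. The optimal diet is the largest prefix of this list for which every included type satisfies E_i/h_i > R on the types above it.
Rate on top 1: 392.8. B: 131 < 392.8 → exclude; stop.
Optimal diet: G — 1 of 4 types.

1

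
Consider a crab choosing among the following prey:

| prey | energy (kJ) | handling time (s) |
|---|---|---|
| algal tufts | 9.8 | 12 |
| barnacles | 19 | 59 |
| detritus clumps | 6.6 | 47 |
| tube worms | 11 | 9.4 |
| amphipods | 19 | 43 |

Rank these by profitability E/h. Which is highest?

tube worms

Profitability E/h (kJ/s): algal tufts = 9.8/12 = 0.817, barnacles = 19/59 = 0.322, detritus clumps = 6.6/47 = 0.14, tube worms = 11/9.4 = 1.17, amphipods = 19/43 = 0.442.
Ranked: tube worms > algal tufts > amphipods > barnacles > detritus clumps.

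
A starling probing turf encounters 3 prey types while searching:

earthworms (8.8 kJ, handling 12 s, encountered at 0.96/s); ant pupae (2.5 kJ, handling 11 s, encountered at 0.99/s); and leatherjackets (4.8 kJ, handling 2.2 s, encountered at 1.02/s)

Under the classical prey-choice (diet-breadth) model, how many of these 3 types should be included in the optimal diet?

1

Rank by E/h (kJ/s): leatherjackets 2.18, earthworms 0.733, ant pupae 0.227. Include each in turn until the next type's E/h falls below the running intake rate.
Rate on top 1: 1.509. earthworms: 0.733 < 1.509 → exclude; stop.
Optimal diet: leatherjackets — 1 of 3 types.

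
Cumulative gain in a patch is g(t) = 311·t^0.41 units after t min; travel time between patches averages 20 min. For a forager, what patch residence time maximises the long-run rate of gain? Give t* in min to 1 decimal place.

13.9 min

Optimal t* satisfies g'(t*) = g(t*)/(T + t*).
g'(t) = 0.41·311·t^-0.59. Setting 0.41·311·t^-0.59 = 311·t^0.41/(20+t) gives 0.41(20+t) = t, so 0.59·t = 0.41×20.
t* = 0.41×20/0.59 = 13.9 min.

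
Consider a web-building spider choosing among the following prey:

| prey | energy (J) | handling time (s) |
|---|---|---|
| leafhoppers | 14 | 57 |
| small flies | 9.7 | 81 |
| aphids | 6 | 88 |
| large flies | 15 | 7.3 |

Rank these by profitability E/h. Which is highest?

large flies

In descending order of E/h:
large flies: 15/7.3 = 2.05 J/s
leafhoppers: 14/57 = 0.246 J/s
small flies: 9.7/81 = 0.12 J/s
aphids: 6/88 = 0.0682 J/s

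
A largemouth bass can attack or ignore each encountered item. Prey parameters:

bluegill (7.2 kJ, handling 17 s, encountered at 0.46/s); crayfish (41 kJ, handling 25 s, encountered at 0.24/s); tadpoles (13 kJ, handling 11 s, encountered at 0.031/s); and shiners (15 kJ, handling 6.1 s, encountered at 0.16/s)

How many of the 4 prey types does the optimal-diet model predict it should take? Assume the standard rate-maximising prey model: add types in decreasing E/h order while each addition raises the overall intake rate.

2

E/h in descending order: shiners 2.46, crayfish 1.64, tadpoles 1.18, bluegill 0.424 kJ/s. The optimal diet is the largest prefix of this list for which every included type satisfies E_i/h_i > R on the types above it.
Rate on top 1: 1.215. crayfish: 1.64 > 1.215 → include.
Rate on top 2: 1.535. tadpoles: 1.18 < 1.535 → exclude; stop.
Optimal diet: shiners, crayfish — 2 of 4 types.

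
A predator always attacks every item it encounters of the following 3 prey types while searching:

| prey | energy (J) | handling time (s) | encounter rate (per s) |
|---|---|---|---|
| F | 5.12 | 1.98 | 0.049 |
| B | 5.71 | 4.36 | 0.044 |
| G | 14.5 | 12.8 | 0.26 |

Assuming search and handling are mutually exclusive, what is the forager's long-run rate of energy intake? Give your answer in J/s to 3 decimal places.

Energy encountered per unit search time: 0.049×5.12 + 0.044×5.71 + 0.26×14.5 = 4.272 J/s.
Handling time per unit search time: 0.049×1.98 + 0.044×4.36 + 0.26×12.8 = 3.617.
Rate = 4.272/(1 + 3.617) = 0.9253 J/s.

0.925 J/s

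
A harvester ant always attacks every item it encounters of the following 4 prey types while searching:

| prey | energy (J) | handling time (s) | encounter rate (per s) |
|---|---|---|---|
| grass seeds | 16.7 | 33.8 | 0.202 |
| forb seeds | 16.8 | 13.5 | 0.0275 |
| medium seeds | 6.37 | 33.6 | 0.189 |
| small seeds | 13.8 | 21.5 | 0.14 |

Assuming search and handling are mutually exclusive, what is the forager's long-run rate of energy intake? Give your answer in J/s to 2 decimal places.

Energy encountered per unit search time: 0.202×16.7 + 0.0275×16.8 + 0.189×6.37 + 0.14×13.8 = 6.971 J/s.
Handling time per unit search time: 0.202×33.8 + 0.0275×13.5 + 0.189×33.6 + 0.14×21.5 = 16.56.
Rate = 6.971/(1 + 16.56) = 0.397 J/s.

0.40 J/s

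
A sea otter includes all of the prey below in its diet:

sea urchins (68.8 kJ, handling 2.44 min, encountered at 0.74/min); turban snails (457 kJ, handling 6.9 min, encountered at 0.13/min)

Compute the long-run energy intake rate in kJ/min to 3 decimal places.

R = (0.74×68.8 + 0.13×457) / (1 + 0.74×2.44 + 0.13×6.9) = 110.3/3.703 = 29.8 kJ/min.

29.796 kJ/min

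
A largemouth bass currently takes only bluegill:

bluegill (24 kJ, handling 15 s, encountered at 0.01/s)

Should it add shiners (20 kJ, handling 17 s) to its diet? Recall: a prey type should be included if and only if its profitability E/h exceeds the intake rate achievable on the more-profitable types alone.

Current rate: (0.01×24)/(1 + 0.01×15) = 0.2087 kJ/s.
shiners: E/h = 20/17 = 1.176 kJ/s.
Since 1.176 > R, including shiners increases the long-run rate.

Yes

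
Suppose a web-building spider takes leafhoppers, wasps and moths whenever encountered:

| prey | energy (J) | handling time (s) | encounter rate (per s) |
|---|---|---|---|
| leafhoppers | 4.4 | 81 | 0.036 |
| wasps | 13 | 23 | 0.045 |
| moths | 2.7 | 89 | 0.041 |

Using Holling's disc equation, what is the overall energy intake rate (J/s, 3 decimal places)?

0.099 J/s

Energy encountered per unit search time: 0.036×4.4 + 0.045×13 + 0.041×2.7 = 0.8541 J/s.
Handling time per unit search time: 0.036×81 + 0.045×23 + 0.041×89 = 7.6.
Rate = 0.8541/(1 + 7.6) = 0.09931 J/s.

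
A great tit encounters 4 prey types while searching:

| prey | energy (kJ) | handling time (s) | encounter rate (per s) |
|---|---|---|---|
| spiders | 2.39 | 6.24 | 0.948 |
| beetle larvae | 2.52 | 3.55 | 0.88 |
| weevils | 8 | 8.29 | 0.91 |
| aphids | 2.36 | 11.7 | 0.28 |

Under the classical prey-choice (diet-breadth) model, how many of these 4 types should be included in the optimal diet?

E/h in descending order: weevils 0.965, beetle larvae 0.71, spiders 0.383, aphids 0.202 kJ/s. The optimal diet is the largest prefix of this list for which every included type satisfies E_i/h_i > R on the types above it.
Rate on top 1: 0.8521. beetle larvae: 0.71 < 0.8521 → exclude; stop.
Optimal diet: weevils — 1 of 4 types.

1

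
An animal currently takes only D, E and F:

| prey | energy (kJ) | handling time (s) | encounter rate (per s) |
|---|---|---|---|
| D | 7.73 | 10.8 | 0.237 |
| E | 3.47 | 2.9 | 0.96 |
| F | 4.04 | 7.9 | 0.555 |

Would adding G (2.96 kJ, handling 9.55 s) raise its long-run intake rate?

No

Current rate: (0.237×7.73 + 0.96×3.47 + 0.555×4.04)/(1 + 0.237×10.8 + 0.96×2.9 + 0.555×7.9) = 0.6903 kJ/s.
G: E/h = 2.96/9.55 = 0.3099 kJ/s.
Since 0.3099 < R, time spent handling G is better spent searching.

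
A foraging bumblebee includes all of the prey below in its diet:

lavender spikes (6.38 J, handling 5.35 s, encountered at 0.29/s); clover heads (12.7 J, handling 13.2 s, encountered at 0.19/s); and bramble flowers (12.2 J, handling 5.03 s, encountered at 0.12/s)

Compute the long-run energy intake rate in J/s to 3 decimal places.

1.011 J/s

R = (0.29×6.38 + 0.19×12.7 + 0.12×12.2) / (1 + 0.29×5.35 + 0.19×13.2 + 0.12×5.03) = 5.727/5.663 = 1.011 J/s.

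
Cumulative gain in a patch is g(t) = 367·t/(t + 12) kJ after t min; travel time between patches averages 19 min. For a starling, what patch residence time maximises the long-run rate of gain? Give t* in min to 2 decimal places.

15.10 min

Optimal t* satisfies g'(t*) = g(t*)/(T + t*).
g'(t) = 367·12/(t + 12)². Setting 367·12/(t+12)² = 367t/[(t+12)(19+t)] gives 12(19+t) = t(t+12), so t² = 12×19 = 228.
t* = √228 = 15.1 min.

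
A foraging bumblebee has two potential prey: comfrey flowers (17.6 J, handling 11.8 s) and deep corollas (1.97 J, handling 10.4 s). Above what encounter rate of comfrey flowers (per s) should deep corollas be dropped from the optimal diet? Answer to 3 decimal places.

0.012 per s

Drop deep corollas once their profitability E₂/h₂ falls below the rate achievable on comfrey flowers alone: E₂/h₂ = λE₁/(1 + λh₁).
Solve for λ: λE₁h₂ = E₂(1 + λh₁) → λ(E₁h₂ − E₂h₁) = E₂ → λ = E₂/(E₁h₂ − E₂h₁).
λ = 1.97/(17.6×10.4 − 1.97×11.8) = 1.97/159.8 = 0.01233 per s.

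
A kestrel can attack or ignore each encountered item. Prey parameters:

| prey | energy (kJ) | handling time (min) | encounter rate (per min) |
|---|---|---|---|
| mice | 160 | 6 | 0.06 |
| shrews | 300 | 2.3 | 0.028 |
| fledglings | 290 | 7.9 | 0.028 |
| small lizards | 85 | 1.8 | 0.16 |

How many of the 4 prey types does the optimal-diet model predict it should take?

4

E/h in descending order: shrews 130, small lizards 47.2, fledglings 36.7, mice 26.7 kJ/min. The optimal diet is the largest prefix of this list for which every included type satisfies E_i/h_i > R on the types above it.
Rate on top 1: 7.892. small lizards: 47.2 > 7.892 → include.
Rate on top 2: 16.27. fledglings: 36.7 > 16.27 → include.
Rate on top 3: 19.14. mice: 26.7 > 19.14 → include.
Optimal diet: shrews, small lizards, fledglings, mice — 4 of 4 types.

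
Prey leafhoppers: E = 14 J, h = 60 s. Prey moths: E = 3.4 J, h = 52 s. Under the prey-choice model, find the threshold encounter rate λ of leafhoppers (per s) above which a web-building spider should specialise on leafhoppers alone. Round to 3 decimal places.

0.006 per s

At the threshold, the rate on leafhoppers alone equals the profitability of moths: λ·14/(1 + λ·60) = 3.4/52 = 0.06538.
Rearranging, λ(14 − 0.06538×60) = 0.06538, so λ = 0.06538/10.08 = 0.006489 per s.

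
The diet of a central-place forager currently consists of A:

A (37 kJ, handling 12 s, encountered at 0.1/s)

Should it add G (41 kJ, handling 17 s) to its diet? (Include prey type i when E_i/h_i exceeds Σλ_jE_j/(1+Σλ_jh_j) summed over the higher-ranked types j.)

Yes

Current rate: (0.1×37)/(1 + 0.1×12) = 1.682 kJ/s.
G: E/h = 41/17 = 2.412 kJ/s.
2.412 > 1.682, so adding G raises the average — include it.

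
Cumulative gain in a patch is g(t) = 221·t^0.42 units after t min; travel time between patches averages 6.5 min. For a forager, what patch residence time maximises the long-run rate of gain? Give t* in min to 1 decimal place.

4.7 min

Maximise g(t)/(T+t): set derivative to zero → g'(t)(T+t) = g(t).
g'(t) = 0.42·221·t^-0.58. Setting 0.42·221·t^-0.58 = 221·t^0.42/(6.5+t) gives 0.42(6.5+t) = t, so 0.58·t = 0.42×6.5.
t* = 0.42×6.5/0.58 = 4.707 min.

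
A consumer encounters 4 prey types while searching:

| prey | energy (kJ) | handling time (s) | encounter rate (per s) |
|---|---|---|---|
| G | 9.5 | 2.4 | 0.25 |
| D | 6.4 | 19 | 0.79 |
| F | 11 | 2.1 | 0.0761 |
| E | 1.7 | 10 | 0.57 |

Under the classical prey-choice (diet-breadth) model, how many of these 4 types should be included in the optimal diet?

2

Profitabilities (E/h, kJ/s): F 5.24, G 3.96, D 0.337, E 0.17. Add prey in this order while the next type's profitability exceeds the intake rate on those already taken.
Rate on top 1: 0.7218. G: 3.96 > 0.7218 → include.
Rate on top 2: 1.825. D: 0.337 < 1.825 → exclude; stop.
Optimal diet: F, G — 2 of 4 types.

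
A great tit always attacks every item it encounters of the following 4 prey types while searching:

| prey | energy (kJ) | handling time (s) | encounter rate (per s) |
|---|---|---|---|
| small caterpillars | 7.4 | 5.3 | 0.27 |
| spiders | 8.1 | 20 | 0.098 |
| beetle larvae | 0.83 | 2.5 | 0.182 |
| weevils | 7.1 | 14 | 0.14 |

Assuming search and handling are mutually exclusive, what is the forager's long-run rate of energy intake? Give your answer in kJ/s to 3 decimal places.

0.578 kJ/s

Energy encountered per unit search time: 0.27×7.4 + 0.098×8.1 + 0.182×0.83 + 0.14×7.1 = 3.937 kJ/s.
Handling time per unit search time: 0.27×5.3 + 0.098×20 + 0.182×2.5 + 0.14×14 = 5.806.
Rate = 3.937/(1 + 5.806) = 0.5784 kJ/s.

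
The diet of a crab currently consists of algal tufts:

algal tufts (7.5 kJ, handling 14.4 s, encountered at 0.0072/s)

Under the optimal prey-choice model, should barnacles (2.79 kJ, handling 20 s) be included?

Current rate: (0.0072×7.5)/(1 + 0.0072×14.4) = 0.04893 kJ/s.
barnacles: E/h = 2.79/20 = 0.1395 kJ/s.
Since 0.1395 > R, including barnacles increases the long-run rate.

Yes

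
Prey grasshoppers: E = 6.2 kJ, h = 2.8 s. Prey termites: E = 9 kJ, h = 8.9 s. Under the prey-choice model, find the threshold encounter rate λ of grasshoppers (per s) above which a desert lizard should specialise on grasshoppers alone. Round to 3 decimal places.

0.300 per s

At the threshold, the rate on grasshoppers alone equals the profitability of termites: λ·6.2/(1 + λ·2.8) = 9/8.9 = 1.011.
Rearranging, λ(6.2 − 1.011×2.8) = 1.011, so λ = 1.011/3.369 = 0.3002 per s.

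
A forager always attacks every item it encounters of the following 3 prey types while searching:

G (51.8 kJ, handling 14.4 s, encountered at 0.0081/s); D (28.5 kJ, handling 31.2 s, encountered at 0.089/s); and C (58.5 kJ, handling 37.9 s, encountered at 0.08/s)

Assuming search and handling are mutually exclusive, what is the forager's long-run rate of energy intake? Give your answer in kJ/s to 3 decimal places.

1.103 kJ/s

R = Σλ_iE_i / (1 + Σλ_ih_i)
Numerator: 0.0081×51.8 + 0.089×28.5 + 0.08×58.5 = 7.636
Denominator: 1 + 0.0081×14.4 + 0.089×31.2 + 0.08×37.9 = 6.925
R = 7.636/6.925 = 1.103 kJ/s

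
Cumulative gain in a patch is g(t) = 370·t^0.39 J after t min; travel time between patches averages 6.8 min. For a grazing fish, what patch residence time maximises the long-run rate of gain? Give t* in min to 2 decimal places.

By the marginal value theorem, leave when the instantaneous gain rate g'(t) equals the habitat-wide average g(t)/(T + t).
g'(t) = 0.39·370·t^-0.61. Setting 0.39·370·t^-0.61 = 370·t^0.39/(6.8+t) gives 0.39(6.8+t) = t, so 0.61·t = 0.39×6.8.
t* = 0.39×6.8/0.61 = 4.348 min.

4.35 min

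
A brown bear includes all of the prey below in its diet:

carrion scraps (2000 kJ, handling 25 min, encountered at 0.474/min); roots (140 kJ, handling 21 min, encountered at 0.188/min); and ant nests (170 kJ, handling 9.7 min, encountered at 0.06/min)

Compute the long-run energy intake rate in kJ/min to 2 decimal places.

56.65 kJ/min

Energy encountered per unit search time: 0.474×2000 + 0.188×140 + 0.06×170 = 984.5 kJ/min.
Handling time per unit search time: 0.474×25 + 0.188×21 + 0.06×9.7 = 16.38.
Rate = 984.5/(1 + 16.38) = 56.65 kJ/min.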